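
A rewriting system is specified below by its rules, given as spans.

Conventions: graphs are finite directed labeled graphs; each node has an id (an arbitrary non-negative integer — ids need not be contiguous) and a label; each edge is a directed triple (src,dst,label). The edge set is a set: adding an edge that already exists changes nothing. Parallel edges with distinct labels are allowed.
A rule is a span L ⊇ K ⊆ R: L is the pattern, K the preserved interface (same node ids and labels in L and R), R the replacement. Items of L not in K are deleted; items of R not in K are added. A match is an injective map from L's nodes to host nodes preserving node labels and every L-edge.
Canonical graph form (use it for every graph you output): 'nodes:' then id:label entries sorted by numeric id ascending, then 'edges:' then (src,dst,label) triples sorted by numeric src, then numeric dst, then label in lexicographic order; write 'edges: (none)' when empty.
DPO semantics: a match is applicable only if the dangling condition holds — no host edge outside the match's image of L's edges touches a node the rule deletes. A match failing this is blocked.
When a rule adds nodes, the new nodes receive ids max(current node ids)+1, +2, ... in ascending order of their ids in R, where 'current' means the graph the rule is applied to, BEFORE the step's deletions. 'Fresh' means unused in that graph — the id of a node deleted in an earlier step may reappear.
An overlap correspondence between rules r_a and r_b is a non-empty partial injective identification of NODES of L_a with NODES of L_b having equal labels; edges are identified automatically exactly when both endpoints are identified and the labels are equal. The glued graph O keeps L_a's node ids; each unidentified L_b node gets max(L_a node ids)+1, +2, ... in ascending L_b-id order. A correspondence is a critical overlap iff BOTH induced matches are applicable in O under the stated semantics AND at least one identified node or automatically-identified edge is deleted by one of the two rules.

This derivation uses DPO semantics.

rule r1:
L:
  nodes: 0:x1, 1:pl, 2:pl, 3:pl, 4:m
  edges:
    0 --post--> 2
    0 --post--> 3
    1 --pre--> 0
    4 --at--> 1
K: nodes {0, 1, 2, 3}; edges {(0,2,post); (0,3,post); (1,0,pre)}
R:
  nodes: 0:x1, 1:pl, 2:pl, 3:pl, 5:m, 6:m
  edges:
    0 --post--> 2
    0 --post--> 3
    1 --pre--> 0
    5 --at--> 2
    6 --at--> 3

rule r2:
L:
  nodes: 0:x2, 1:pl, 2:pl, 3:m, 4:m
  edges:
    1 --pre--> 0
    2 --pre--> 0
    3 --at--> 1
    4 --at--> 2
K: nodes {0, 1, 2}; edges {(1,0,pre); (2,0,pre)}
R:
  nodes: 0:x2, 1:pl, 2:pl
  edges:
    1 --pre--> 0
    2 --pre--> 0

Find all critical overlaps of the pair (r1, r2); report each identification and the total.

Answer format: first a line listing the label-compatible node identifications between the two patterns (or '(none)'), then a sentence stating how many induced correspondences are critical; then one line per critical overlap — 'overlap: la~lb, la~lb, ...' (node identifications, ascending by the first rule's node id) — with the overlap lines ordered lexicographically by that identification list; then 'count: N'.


label-compatible node identifications between L(r1) and L(r2): 1~1, 1~2, 2~1, 2~2, 3~1, 3~2, 4~3, 4~4
6 of the induced correspondences are critical overlaps of r1 and r2.
overlap: 1~1, 2~2, 4~3
overlap: 1~1, 3~2, 4~3
overlap: 1~1, 4~3
overlap: 1~2, 2~1, 4~4
overlap: 1~2, 3~1, 4~4
overlap: 1~2, 4~4
count: 6


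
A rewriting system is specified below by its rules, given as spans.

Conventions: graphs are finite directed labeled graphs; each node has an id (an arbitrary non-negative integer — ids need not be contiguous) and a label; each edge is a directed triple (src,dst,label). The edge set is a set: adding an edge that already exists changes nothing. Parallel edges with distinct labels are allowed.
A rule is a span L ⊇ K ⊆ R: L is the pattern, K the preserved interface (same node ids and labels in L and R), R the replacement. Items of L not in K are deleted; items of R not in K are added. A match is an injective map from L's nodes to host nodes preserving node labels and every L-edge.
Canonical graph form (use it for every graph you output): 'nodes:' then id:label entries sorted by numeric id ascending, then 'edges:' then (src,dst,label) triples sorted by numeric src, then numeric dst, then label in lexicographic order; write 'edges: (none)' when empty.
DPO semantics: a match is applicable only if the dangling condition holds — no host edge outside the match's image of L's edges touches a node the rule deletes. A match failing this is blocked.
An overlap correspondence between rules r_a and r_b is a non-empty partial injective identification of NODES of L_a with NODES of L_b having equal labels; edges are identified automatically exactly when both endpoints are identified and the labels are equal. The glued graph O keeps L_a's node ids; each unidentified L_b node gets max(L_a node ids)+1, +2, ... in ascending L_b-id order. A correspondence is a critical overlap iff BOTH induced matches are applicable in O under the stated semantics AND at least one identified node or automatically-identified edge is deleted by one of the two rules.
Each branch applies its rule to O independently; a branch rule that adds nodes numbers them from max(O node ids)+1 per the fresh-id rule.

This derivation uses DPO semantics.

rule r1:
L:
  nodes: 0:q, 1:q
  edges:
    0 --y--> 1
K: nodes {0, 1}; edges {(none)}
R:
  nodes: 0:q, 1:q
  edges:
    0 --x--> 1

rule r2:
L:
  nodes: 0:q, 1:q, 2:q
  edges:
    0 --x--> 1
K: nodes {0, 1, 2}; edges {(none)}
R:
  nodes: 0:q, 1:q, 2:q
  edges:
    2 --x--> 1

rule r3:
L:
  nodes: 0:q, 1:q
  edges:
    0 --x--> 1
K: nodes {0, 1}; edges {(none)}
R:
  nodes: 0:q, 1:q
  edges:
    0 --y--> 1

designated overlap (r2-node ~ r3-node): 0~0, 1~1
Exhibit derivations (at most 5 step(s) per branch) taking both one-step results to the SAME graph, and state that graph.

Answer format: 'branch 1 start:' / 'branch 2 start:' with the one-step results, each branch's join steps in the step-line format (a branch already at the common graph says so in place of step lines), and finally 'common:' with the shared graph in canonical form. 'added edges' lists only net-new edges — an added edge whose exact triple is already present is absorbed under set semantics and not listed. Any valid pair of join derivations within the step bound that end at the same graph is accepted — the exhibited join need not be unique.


branch 1 start:
nodes: 0:q, 1:q, 2:q
edges: (2,1,x)
branch 2 start:
nodes: 0:q, 1:q, 2:q
edges: (0,1,y)
branch 1 step 1: rule r2; match: 0->2, 1->1, 2->0; deleted nodes (none); deleted edges (2,1,x); added nodes (none); added edges (0,1,x); result: nodes: 0:q, 1:q, 2:q edges: (0,1,x)
branch 2 step 1: rule r1; match: 0->0, 1->1; deleted nodes (none); deleted edges (0,1,y); added nodes (none); added edges (0,1,x); result: nodes: 0:q, 1:q, 2:q edges: (0,1,x)
common:
nodes: 0:q, 1:q, 2:q
edges: (0,1,x)


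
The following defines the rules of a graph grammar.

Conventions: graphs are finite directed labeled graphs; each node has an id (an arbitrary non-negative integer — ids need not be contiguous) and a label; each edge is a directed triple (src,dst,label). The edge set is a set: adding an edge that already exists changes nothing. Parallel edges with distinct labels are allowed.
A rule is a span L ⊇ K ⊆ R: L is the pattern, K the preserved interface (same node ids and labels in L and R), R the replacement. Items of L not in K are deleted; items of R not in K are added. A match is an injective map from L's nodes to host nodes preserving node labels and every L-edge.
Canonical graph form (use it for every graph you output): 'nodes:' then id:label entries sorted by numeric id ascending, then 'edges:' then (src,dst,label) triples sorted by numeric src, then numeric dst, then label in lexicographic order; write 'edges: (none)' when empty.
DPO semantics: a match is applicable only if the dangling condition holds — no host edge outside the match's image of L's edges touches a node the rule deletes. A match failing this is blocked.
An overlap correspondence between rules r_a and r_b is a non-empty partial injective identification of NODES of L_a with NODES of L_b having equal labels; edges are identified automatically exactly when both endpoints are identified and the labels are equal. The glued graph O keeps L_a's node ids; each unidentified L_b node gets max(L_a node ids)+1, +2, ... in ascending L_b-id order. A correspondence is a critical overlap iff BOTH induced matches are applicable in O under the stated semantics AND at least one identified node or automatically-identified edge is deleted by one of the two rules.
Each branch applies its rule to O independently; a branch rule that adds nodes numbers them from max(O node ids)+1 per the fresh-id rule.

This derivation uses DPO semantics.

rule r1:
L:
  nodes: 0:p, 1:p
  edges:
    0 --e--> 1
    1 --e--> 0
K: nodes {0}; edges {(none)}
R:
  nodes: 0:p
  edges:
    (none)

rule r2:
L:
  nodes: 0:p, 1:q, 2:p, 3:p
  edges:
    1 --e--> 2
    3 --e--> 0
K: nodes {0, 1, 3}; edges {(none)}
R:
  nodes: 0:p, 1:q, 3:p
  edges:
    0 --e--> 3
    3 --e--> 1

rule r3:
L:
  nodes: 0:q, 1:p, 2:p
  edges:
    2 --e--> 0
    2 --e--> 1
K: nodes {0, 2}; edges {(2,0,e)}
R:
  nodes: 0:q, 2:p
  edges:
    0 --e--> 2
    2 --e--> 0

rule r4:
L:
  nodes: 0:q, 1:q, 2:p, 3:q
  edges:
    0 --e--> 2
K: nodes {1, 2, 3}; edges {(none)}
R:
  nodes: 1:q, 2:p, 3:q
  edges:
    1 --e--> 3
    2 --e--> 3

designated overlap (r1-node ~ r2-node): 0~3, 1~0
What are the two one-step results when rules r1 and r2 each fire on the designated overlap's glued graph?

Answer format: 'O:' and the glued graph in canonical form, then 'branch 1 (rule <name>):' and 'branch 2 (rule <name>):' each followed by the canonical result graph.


O:
nodes: 0:p, 1:p, 2:q, 3:p
edges: (0,1,e); (1,0,e); (2,3,e)
branch 1 (rule r1):
nodes: 0:p, 2:q, 3:p
edges: (2,3,e)
branch 2 (rule r2):
nodes: 0:p, 1:p, 2:q
edges: (0,2,e); (1,0,e)


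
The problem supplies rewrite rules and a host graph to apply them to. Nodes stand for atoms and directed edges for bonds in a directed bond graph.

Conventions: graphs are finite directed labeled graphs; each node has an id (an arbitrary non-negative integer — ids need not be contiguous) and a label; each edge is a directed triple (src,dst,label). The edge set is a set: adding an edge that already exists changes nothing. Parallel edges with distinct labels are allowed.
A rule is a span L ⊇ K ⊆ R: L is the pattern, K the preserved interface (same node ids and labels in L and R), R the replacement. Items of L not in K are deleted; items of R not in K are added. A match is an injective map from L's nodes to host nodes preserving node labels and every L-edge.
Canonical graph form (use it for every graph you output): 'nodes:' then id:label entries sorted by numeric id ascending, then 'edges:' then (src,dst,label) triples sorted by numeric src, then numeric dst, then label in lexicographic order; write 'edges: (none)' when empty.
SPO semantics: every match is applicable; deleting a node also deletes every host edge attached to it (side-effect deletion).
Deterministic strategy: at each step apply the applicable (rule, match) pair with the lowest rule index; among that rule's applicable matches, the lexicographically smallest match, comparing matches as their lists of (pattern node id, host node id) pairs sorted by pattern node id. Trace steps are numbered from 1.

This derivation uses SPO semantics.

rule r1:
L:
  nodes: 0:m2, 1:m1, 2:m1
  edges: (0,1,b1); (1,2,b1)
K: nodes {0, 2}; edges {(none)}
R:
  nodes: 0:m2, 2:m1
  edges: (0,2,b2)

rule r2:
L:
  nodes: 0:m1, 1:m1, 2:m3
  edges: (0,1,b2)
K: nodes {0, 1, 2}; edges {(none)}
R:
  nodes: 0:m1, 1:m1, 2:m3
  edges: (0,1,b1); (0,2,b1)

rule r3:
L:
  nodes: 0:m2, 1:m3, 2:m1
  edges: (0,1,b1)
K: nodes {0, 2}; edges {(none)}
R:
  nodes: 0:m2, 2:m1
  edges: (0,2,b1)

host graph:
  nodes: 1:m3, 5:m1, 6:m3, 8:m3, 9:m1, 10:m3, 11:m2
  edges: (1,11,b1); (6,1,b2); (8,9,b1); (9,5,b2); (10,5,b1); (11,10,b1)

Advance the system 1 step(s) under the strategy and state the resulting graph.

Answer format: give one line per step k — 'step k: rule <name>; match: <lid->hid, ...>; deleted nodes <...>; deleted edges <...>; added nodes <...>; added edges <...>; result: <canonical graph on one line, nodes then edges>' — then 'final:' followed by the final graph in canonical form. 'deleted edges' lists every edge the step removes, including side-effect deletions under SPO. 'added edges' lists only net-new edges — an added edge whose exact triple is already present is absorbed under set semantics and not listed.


step 1: rule r2; match: 0->9, 1->5, 2->1; deleted nodes (none); deleted edges (9,5,b2); added nodes (none); added edges (9,1,b1); (9,5,b1); result: nodes: 1:m3, 5:m1, 6:m3, 8:m3, 9:m1, 10:m3, 11:m2 edges: (1,11,b1); (6,1,b2); (8,9,b1); (9,1,b1); (9,5,b1); (10,5,b1); (11,10,b1)
final:
nodes: 1:m3, 5:m1, 6:m3, 8:m3, 9:m1, 10:m3, 11:m2
edges: (1,11,b1); (6,1,b2); (8,9,b1); (9,1,b1); (9,5,b1); (10,5,b1); (11,10,b1)


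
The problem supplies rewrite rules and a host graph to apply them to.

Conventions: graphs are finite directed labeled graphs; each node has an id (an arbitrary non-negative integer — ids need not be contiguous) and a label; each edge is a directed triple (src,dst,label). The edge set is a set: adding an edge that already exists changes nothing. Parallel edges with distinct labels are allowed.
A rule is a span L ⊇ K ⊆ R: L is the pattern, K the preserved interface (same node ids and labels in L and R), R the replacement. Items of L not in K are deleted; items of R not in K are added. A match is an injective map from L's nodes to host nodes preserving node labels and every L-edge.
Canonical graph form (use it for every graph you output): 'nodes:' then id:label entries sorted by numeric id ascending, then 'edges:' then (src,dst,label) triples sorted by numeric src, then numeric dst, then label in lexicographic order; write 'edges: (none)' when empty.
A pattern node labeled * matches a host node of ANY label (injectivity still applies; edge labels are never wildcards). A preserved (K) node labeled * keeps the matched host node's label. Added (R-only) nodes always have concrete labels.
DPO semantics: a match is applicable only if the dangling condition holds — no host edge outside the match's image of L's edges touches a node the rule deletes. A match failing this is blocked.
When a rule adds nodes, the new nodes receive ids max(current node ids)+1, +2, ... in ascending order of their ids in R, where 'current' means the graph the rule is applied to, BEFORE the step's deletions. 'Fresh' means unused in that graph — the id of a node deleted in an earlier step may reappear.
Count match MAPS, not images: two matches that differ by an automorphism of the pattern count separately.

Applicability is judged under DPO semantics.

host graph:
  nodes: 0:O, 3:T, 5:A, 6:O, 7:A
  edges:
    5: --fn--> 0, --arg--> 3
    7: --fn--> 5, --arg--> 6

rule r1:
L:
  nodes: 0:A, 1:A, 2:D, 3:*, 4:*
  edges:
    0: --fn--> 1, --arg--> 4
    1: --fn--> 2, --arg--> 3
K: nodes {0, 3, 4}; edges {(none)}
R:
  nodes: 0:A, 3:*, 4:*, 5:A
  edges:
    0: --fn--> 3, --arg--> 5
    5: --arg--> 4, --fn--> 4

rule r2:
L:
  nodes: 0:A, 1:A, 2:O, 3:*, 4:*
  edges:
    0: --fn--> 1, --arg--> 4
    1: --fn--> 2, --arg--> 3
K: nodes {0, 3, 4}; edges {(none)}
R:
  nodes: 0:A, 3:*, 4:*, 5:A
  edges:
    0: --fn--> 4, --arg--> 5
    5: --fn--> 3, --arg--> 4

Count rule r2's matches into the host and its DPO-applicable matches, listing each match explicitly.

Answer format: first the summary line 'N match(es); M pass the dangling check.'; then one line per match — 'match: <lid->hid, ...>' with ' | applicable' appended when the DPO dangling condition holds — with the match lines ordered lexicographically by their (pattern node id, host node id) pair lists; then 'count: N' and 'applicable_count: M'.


1 match(es); 1 pass the dangling check.
match: 0->7, 1->5, 2->0, 3->3, 4->6 | applicable
count: 1
applicable_count: 1


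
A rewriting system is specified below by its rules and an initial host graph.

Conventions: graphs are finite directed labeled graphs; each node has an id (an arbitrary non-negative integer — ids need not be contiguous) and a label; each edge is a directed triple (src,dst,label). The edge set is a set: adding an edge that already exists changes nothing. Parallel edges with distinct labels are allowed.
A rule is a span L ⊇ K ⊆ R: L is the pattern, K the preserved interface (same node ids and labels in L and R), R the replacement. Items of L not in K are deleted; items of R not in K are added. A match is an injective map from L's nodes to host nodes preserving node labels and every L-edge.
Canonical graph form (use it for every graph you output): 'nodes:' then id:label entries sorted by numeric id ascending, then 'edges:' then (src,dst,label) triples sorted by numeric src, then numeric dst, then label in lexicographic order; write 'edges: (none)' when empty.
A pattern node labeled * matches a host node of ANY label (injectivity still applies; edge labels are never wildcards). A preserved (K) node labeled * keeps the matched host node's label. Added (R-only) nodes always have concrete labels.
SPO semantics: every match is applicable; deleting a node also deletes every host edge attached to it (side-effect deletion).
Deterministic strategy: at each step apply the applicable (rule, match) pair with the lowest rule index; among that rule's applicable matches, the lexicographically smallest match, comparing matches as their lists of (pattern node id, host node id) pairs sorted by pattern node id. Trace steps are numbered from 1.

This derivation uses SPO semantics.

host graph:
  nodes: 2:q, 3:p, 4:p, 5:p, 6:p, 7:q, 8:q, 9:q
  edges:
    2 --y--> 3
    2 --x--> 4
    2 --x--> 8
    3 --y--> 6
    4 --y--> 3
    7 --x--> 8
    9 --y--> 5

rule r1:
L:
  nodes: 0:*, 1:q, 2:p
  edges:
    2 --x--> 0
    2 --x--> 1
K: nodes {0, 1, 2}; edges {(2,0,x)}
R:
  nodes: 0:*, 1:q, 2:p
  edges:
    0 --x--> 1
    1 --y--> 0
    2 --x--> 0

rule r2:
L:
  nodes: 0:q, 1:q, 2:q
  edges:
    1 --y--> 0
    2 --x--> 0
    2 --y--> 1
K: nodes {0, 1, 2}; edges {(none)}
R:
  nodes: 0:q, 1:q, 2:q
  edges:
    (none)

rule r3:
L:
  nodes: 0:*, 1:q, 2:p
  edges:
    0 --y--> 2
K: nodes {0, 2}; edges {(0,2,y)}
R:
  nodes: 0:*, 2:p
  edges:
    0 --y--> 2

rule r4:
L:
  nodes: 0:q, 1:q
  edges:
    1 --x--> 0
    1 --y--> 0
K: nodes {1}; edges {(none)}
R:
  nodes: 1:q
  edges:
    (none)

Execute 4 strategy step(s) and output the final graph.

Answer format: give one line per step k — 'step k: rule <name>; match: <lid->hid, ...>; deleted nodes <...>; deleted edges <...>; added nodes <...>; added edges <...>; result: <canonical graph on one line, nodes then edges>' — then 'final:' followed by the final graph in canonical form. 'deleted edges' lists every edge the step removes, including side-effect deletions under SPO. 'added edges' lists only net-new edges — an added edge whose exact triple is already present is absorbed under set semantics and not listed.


step 1: rule r3; match: 0->2, 1->7, 2->3; deleted nodes 7; deleted edges (7,8,x); added nodes (none); added edges (none); result: nodes: 2:q, 3:p, 4:p, 5:p, 6:p, 8:q, 9:q edges: (2,3,y); (2,4,x); (2,8,x); (3,6,y); (4,3,y); (9,5,y)
step 2: rule r3; match: 0->2, 1->8, 2->3; deleted nodes 8; deleted edges (2,8,x); added nodes (none); added edges (none); result: nodes: 2:q, 3:p, 4:p, 5:p, 6:p, 9:q edges: (2,3,y); (2,4,x); (3,6,y); (4,3,y); (9,5,y)
step 3: rule r3; match: 0->2, 1->9, 2->3; deleted nodes 9; deleted edges (9,5,y); added nodes (none); added edges (none); result: nodes: 2:q, 3:p, 4:p, 5:p, 6:p edges: (2,3,y); (2,4,x); (3,6,y); (4,3,y)
step 4: rule r3; match: 0->3, 1->2, 2->6; deleted nodes 2; deleted edges (2,3,y); (2,4,x); added nodes (none); added edges (none); result: nodes: 3:p, 4:p, 5:p, 6:p edges: (3,6,y); (4,3,y)
final:
nodes: 3:p, 4:p, 5:p, 6:p
edges: (3,6,y); (4,3,y)


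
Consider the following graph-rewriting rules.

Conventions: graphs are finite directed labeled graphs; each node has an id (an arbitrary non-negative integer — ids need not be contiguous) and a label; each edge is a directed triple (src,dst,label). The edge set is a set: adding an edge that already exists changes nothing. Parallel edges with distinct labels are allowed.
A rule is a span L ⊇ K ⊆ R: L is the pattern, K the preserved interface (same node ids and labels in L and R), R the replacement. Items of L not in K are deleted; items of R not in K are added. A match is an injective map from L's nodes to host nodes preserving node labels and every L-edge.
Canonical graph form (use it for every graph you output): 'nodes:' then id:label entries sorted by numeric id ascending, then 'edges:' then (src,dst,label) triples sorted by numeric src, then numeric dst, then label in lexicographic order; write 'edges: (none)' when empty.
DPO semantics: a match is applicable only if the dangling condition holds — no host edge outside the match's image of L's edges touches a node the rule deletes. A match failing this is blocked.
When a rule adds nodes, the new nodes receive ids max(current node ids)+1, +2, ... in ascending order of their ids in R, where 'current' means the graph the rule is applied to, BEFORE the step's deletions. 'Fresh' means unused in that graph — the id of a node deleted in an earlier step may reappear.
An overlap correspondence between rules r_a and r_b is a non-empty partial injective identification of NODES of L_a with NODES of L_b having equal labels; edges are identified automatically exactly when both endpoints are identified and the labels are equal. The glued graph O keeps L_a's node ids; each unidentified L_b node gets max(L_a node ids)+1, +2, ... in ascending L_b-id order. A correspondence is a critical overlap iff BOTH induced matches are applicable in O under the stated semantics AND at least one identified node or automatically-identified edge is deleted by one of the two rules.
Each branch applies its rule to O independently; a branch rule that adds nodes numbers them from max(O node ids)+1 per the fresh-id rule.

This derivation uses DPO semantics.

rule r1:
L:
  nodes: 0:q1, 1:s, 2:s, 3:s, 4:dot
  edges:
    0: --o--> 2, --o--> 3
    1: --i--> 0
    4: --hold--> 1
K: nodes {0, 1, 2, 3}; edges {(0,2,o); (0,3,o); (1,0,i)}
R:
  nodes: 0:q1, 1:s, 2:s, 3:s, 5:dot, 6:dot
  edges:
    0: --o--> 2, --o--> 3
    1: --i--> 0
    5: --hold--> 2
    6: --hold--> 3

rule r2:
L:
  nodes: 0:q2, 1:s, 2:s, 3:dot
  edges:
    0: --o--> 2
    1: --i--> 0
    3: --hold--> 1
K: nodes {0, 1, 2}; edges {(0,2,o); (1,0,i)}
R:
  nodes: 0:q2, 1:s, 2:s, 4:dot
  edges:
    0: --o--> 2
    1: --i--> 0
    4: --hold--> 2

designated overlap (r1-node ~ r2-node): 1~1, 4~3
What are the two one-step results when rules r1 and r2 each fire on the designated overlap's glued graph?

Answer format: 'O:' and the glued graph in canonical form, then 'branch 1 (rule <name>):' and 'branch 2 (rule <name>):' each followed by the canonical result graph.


O:
nodes: 0:q1, 1:s, 2:s, 3:s, 4:dot, 5:q2, 6:s
edges: (0,2,o); (0,3,o); (1,0,i); (1,5,i); (4,1,hold); (5,6,o)
branch 1 (rule r1):
nodes: 0:q1, 1:s, 2:s, 3:s, 5:q2, 6:s, 7:dot, 8:dot
edges: (0,2,o); (0,3,o); (1,0,i); (1,5,i); (5,6,o); (7,2,hold); (8,3,hold)
branch 2 (rule r2):
nodes: 0:q1, 1:s, 2:s, 3:s, 5:q2, 6:s, 7:dot
edges: (0,2,o); (0,3,o); (1,0,i); (1,5,i); (5,6,o); (7,6,hold)


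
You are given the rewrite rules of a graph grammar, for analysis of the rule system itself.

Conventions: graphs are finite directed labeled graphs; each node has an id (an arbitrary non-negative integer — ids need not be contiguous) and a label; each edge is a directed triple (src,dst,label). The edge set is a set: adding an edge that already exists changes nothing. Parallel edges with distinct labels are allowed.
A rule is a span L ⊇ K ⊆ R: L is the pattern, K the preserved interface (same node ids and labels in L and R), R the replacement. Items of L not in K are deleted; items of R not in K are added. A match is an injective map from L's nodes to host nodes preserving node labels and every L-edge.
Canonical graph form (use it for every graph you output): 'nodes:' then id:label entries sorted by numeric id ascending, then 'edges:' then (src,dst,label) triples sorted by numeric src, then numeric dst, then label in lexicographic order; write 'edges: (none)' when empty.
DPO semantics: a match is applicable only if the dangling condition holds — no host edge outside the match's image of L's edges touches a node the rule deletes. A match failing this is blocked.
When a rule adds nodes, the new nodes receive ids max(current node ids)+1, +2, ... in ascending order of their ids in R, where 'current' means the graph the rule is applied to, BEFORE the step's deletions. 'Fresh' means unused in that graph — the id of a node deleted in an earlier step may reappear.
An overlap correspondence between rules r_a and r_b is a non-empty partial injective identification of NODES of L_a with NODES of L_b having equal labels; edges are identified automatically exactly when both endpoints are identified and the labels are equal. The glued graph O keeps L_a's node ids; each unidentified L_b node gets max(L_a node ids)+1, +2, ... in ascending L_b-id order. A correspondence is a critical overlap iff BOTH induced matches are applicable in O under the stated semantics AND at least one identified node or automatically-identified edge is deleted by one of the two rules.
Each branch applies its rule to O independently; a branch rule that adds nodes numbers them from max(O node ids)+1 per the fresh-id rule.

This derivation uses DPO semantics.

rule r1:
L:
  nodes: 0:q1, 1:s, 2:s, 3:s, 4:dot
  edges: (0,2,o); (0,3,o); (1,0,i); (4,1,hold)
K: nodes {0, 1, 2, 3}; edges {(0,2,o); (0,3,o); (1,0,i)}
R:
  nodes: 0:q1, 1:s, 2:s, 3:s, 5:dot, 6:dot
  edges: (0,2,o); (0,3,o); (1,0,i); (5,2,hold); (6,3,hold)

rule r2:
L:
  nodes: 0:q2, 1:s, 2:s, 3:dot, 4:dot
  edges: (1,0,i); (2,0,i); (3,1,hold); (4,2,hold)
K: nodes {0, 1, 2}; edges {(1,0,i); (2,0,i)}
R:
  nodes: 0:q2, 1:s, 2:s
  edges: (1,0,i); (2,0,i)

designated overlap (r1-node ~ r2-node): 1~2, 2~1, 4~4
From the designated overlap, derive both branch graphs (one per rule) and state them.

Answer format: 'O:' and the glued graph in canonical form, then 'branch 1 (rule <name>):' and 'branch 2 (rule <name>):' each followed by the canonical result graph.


O:
nodes: 0:q1, 1:s, 2:s, 3:s, 4:dot, 5:q2, 6:dot
edges: (0,2,o); (0,3,o); (1,0,i); (1,5,i); (2,5,i); (4,1,hold); (6,2,hold)
branch 1 (rule r1):
nodes: 0:q1, 1:s, 2:s, 3:s, 5:q2, 6:dot, 7:dot, 8:dot
edges: (0,2,o); (0,3,o); (1,0,i); (1,5,i); (2,5,i); (6,2,hold); (7,2,hold); (8,3,hold)
branch 2 (rule r2):
nodes: 0:q1, 1:s, 2:s, 3:s, 5:q2
edges: (0,2,o); (0,3,o); (1,0,i); (1,5,i); (2,5,i)


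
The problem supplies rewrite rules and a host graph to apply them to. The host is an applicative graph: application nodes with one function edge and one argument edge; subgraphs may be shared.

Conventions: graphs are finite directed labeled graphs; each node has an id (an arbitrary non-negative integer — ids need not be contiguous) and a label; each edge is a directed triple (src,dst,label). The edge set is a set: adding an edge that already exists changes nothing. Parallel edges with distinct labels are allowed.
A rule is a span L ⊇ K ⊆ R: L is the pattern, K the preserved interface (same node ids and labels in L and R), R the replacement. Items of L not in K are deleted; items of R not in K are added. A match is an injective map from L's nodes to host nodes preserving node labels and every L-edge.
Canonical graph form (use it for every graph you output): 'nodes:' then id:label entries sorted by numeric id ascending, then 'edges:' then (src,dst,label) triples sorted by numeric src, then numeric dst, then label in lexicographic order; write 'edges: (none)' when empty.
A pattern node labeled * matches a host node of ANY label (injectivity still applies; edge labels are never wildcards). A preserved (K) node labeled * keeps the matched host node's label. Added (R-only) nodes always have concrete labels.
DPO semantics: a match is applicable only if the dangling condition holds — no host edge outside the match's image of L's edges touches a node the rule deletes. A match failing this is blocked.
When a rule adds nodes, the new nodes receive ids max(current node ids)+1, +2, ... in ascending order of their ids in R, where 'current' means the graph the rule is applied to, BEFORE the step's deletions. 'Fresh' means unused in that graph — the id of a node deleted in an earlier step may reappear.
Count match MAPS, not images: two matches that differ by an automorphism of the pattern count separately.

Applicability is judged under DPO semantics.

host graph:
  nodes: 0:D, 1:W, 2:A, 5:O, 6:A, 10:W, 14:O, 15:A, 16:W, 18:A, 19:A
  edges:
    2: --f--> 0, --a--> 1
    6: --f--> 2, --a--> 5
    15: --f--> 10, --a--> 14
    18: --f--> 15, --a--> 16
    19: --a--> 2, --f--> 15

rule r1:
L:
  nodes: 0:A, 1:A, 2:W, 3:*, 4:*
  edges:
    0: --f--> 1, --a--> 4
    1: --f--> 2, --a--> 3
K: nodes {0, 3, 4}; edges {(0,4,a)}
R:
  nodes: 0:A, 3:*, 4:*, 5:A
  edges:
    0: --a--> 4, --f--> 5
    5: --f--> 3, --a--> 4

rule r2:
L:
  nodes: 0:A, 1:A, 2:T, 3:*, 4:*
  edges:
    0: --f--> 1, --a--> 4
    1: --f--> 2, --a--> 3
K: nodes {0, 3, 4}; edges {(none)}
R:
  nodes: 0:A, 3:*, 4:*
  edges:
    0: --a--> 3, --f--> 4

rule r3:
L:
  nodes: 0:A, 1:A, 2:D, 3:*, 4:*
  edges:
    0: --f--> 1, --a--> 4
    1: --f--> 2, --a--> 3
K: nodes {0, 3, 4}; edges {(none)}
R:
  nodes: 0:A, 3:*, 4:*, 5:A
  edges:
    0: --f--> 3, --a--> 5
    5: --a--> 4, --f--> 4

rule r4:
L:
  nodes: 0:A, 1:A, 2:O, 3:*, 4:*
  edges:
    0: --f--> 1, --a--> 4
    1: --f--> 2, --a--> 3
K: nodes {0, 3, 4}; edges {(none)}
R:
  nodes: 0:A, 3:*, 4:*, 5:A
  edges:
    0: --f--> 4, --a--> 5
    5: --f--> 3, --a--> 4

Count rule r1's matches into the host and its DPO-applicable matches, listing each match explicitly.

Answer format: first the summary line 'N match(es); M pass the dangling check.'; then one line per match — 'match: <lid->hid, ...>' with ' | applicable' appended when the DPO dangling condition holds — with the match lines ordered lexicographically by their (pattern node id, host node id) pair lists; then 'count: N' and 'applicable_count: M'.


2 match(es); 0 pass the dangling check.
match: 0->18, 1->15, 2->10, 3->14, 4->16
match: 0->19, 1->15, 2->10, 3->14, 4->2
count: 2
applicable_count: 0


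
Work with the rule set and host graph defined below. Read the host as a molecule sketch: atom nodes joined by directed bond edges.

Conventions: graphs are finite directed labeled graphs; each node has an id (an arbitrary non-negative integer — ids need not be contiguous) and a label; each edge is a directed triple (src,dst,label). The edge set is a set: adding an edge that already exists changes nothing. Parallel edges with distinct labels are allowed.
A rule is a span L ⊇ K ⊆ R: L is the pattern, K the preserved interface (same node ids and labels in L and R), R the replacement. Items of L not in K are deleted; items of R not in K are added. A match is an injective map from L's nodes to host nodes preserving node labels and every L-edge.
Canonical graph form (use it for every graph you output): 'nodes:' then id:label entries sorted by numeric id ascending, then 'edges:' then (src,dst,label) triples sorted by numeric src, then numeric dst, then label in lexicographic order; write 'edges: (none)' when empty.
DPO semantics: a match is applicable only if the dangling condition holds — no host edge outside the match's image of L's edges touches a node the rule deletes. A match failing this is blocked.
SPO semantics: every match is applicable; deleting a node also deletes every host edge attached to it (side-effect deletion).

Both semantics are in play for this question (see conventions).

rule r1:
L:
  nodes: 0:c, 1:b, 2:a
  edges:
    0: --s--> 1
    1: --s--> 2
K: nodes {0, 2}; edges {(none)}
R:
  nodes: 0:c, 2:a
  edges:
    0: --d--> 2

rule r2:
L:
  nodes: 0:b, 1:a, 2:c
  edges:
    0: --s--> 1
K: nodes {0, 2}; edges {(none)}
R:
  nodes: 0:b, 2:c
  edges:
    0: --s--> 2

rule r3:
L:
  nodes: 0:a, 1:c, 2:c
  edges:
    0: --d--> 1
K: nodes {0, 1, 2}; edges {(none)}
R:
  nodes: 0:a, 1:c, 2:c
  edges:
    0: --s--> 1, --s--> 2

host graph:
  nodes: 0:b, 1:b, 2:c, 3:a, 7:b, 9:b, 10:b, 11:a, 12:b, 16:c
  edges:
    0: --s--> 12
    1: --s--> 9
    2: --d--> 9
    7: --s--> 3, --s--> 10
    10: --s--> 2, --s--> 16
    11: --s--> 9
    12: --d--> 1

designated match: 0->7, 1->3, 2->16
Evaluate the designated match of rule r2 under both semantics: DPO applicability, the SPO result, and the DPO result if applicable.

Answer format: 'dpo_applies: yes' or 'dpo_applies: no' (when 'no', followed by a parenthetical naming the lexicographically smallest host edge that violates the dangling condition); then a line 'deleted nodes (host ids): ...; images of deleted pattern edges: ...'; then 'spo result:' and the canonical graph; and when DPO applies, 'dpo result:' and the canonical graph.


dpo_applies: yes
deleted nodes (host ids): 3; images of deleted pattern edges: (7,3,s)
spo result:
nodes: 0:b, 1:b, 2:c, 7:b, 9:b, 10:b, 11:a, 12:b, 16:c
edges: (0,12,s); (1,9,s); (2,9,d); (7,10,s); (7,16,s); (10,2,s); (10,16,s); (11,9,s); (12,1,d)
dpo result:
nodes: 0:b, 1:b, 2:c, 7:b, 9:b, 10:b, 11:a, 12:b, 16:c
edges: (0,12,s); (1,9,s); (2,9,d); (7,10,s); (7,16,s); (10,2,s); (10,16,s); (11,9,s); (12,1,d)


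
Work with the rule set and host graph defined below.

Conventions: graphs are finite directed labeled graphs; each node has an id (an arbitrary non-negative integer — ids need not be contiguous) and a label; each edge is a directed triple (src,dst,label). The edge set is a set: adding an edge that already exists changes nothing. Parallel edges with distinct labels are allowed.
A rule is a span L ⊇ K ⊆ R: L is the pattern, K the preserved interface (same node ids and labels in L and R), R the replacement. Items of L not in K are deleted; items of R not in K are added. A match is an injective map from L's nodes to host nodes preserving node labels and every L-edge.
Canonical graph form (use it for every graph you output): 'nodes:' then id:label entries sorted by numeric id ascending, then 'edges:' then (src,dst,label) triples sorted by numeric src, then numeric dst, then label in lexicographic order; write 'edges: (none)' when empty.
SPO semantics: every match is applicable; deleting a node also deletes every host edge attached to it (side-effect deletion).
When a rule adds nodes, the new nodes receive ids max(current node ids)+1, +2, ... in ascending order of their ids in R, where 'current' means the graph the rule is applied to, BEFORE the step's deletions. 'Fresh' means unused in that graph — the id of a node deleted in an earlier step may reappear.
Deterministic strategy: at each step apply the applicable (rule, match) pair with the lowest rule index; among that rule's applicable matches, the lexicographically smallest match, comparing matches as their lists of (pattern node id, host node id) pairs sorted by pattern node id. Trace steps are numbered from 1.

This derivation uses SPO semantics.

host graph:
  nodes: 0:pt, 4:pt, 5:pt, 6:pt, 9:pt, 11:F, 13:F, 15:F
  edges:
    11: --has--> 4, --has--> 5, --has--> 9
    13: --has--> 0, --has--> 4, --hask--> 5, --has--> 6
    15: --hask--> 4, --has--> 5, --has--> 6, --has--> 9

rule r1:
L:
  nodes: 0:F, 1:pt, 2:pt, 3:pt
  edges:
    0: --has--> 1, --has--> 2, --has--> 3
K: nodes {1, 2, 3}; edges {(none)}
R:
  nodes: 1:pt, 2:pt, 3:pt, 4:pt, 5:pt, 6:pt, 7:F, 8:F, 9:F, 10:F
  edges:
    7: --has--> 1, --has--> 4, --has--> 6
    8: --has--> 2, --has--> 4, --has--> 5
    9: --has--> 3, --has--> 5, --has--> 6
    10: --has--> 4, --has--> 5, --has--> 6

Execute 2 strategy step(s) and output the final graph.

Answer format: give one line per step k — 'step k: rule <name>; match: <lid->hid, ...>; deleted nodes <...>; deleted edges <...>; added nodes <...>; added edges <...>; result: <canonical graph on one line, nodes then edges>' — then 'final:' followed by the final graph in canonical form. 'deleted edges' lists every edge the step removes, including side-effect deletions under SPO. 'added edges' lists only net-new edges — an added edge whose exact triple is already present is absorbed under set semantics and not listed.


step 1: rule r1; match: 0->11, 1->4, 2->5, 3->9; deleted nodes 11; deleted edges (11,4,has); (11,5,has); (11,9,has); added nodes 16, 17, 18, 19, 20, 21, 22; added edges (19,4,has); (19,16,has); (19,18,has); (20,5,has); (20,16,has); (20,17,has); (21,9,has); (21,17,has); (21,18,has); (22,16,has); (22,17,has); (22,18,has); result: nodes: 0:pt, 4:pt, 5:pt, 6:pt, 9:pt, 13:F, 15:F, 16:pt, 17:pt, 18:pt, 19:F, 20:F, 21:F, 22:F edges: (13,0,has); (13,4,has); (13,5,hask); (13,6,has); (15,4,hask); (15,5,has); (15,6,has); (15,9,has); (19,4,has); (19,16,has); (19,18,has); (20,5,has); (20,16,has); (20,17,has); (21,9,has); (21,17,has); (21,18,has); (22,16,has); (22,17,has); (22,18,has)
step 2: rule r1; match: 0->13, 1->0, 2->4, 3->6; deleted nodes 13; deleted edges (13,0,has); (13,4,has); (13,5,hask); (13,6,has); added nodes 23, 24, 25, 26, 27, 28, 29; added edges (26,0,has); (26,23,has); (26,25,has); (27,4,has); (27,23,has); (27,24,has); (28,6,has); (28,24,has); (28,25,has); (29,23,has); (29,24,has); (29,25,has); result: nodes: 0:pt, 4:pt, 5:pt, 6:pt, 9:pt, 15:F, 16:pt, 17:pt, 18:pt, 19:F, 20:F, 21:F, 22:F, 23:pt, 24:pt, 25:pt, 26:F, 27:F, 28:F, 29:F edges: (15,4,hask); (15,5,has); (15,6,has); (15,9,has); (19,4,has); (19,16,has); (19,18,has); (20,5,has); (20,16,has); (20,17,has); (21,9,has); (21,17,has); (21,18,has); (22,16,has); (22,17,has); (22,18,has); (26,0,has); (26,23,has); (26,25,has); (27,4,has); (27,23,has); (27,24,has); (28,6,has); (28,24,has); (28,25,has); (29,23,has); (29,24,has); (29,25,has)
final:
nodes: 0:pt, 4:pt, 5:pt, 6:pt, 9:pt, 15:F, 16:pt, 17:pt, 18:pt, 19:F, 20:F, 21:F, 22:F, 23:pt, 24:pt, 25:pt, 26:F, 27:F, 28:F, 29:F
edges: (15,4,hask); (15,5,has); (15,6,has); (15,9,has); (19,4,has); (19,16,has); (19,18,has); (20,5,has); (20,16,has); (20,17,has); (21,9,has); (21,17,has); (21,18,has); (22,16,has); (22,17,has); (22,18,has); (26,0,has); (26,23,has); (26,25,has); (27,4,has); (27,23,has); (27,24,has); (28,6,has); (28,24,has); (28,25,has); (29,23,has); (29,24,has); (29,25,has)


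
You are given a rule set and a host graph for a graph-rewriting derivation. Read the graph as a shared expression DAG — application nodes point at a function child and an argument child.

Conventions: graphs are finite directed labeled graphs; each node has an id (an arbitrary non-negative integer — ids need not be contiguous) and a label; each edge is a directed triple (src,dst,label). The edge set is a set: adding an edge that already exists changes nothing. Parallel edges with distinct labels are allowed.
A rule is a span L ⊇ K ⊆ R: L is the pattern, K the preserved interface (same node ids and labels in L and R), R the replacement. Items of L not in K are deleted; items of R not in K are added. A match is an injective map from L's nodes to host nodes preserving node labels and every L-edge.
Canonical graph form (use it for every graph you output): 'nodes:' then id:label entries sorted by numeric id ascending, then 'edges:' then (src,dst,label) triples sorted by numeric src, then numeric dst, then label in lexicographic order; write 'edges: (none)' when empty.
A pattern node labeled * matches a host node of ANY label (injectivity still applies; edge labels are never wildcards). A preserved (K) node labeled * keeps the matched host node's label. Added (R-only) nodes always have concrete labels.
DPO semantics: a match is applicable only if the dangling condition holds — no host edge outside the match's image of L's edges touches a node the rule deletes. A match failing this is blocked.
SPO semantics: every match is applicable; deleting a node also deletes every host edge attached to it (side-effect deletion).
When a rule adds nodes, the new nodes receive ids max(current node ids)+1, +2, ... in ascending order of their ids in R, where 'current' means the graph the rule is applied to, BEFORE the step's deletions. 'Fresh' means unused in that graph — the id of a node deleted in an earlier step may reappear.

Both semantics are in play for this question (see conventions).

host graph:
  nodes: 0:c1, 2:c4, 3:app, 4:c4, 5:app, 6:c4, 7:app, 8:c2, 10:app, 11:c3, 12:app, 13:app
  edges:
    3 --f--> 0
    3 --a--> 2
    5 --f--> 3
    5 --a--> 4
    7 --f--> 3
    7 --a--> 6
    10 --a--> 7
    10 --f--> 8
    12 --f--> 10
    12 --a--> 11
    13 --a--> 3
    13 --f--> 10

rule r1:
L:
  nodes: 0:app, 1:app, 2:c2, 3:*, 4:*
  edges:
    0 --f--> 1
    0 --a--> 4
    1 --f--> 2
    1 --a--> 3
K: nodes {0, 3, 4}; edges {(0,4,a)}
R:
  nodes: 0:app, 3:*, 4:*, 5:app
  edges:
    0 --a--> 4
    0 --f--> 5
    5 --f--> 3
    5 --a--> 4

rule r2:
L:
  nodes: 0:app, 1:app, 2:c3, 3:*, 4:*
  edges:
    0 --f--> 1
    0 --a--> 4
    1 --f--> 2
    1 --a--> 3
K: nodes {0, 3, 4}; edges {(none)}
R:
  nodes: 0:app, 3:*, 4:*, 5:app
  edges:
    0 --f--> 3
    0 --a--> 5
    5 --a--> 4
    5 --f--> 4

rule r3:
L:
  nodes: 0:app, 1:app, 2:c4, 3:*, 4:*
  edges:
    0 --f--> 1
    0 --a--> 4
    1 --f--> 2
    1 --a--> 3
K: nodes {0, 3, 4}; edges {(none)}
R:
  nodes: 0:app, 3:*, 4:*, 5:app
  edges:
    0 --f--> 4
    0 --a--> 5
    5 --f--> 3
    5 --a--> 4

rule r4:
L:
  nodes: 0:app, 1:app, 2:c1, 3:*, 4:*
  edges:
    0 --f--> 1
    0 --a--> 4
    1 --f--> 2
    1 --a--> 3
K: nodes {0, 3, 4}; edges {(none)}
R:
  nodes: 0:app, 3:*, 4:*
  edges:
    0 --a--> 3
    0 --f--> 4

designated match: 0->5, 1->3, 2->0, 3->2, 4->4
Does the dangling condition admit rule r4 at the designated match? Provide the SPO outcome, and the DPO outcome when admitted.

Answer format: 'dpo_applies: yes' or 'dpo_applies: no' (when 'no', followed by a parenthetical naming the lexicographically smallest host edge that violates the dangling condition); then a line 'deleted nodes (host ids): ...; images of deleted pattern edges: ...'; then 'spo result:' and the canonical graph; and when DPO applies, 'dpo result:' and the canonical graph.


dpo_applies: no
(the rule deletes node 3, which keeps host edge (7,3,f) outside the match image — the dangling condition fails, DPO blocks; SPO proceeds and side-deletes such edges)
deleted nodes (host ids): 0, 3; images of deleted pattern edges: (3,0,f); (3,2,a); (5,3,f); (5,4,a)
spo result:
nodes: 2:c4, 4:c4, 5:app, 6:c4, 7:app, 8:c2, 10:app, 11:c3, 12:app, 13:app
edges: (5,2,a); (5,4,f); (7,6,a); (10,7,a); (10,8,f); (12,10,f); (12,11,a); (13,10,f)
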